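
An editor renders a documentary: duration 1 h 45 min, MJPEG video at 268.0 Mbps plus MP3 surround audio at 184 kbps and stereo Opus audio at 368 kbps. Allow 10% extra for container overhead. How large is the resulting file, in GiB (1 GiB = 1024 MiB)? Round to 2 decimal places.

1 h 45 min = 105 min = 6300 s
Audio total: 184 + 368 = 552 kbps = 0.552 Mbps.
Total bitrate: 268.0 + 0.552 = 268.552 Mbps.
Stream data: 268.552 Mbps × 6300 s = 1691877.6 Mb.
With 10% container overhead: ×1.10.
1,861,065 Mb = 232,633,170,000 bytes ÷ 1,073,741,824 = 216.7 GiB.

216.66 GiB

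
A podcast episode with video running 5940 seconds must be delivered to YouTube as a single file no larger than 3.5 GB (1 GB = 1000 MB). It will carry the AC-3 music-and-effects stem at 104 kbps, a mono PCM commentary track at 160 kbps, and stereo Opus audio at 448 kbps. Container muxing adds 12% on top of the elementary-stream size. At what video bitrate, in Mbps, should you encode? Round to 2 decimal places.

3.50 Mbps

Budget: 3.5 GB = 28000.0 Mb.
Stream payload after overhead: 28000.0 / 1.12 = 25000.0 Mb.
Total bitrate budget: 25000.0 Mb / 5940 s = 4.209 Mbps.
Audio total: 104 + 160 + 448 = 712 kbps = 0.712 Mbps.
Video: 4.209 − 0.712 = 3.497 Mbps.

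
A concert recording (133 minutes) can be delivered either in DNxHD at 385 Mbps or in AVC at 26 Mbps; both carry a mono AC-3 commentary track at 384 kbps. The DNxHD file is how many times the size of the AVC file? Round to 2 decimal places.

14.61

133 min = 7980 s
Audio: 384 kbps = 0.384 Mbps.
DNxHD: 385.384 Mbps × 7980 s = 3075364.3 Mb = 384.421 GB.
AVC: 26.384 Mbps × 7980 s = 210544.3 Mb = 26.318 GB.
Ratio: 384.421 / 26.318 = 14.607.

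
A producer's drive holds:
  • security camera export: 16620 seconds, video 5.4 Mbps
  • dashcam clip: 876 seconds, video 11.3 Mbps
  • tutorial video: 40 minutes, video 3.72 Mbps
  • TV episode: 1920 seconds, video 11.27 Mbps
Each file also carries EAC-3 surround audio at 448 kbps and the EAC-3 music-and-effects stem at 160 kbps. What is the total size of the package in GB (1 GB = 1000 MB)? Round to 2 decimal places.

Audio total: 448 + 160 = 608 kbps = 0.608 Mbps.
security camera export: 6.008 Mbps × 16620 s = 99853.0 Mb
dashcam clip: 11.908 Mbps × 876 s = 10431.4 Mb
tutorial video: 4.328 Mbps × 2400 s = 10387.2 Mb
TV episode: 11.878 Mbps × 1920 s = 22805.8 Mb
Total: 143477.3 Mb = 17934.7 MB.
= 17.93 GB.

17.93 GB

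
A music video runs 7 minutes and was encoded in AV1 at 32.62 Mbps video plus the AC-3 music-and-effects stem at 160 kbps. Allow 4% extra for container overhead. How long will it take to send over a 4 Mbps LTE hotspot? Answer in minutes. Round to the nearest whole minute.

7 min = 420 s
Audio: 160 kbps = 0.160 Mbps.
Total bitrate: 32.780 Mbps.
File: 32.780 Mbps × 420 s = 13767.6 Mb.
With 4% container overhead: ×1.04. → 14318.3 Mb.
At 4 Mbps: 14318.3 / 4 = 3579.6 s ≈ 59.7 minutes.

60 minutes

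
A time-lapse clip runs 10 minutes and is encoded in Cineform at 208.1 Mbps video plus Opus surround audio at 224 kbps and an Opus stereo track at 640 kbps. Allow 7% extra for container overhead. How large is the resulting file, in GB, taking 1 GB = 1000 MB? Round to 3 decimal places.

10 min = 600 s
Audio total: 224 + 640 = 864 kbps = 0.864 Mbps.
Total bitrate: 208.1 + 0.864 = 208.964 Mbps.
Stream data: 208.964 Mbps × 600 s = 125378.4 Mb.
With 7% container overhead: ×1.07.
134,155 Mb ÷ 8 = 16,769 MB → 16.77 GB.

16.769 GB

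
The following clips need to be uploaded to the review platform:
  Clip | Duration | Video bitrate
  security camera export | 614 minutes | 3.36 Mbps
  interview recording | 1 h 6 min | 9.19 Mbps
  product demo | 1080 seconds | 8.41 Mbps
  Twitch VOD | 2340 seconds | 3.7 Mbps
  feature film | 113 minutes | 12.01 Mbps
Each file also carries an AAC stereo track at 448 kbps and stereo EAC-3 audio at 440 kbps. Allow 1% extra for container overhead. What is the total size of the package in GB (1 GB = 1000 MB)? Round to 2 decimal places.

38.46 GB

Audio total: 448 + 440 = 888 kbps = 0.888 Mbps.
security camera export: 4.248 Mbps × 36840 s × 1.01 = 158061.3 Mb
interview recording: 10.078 Mbps × 3960 s × 1.01 = 40308.0 Mb
product demo: 9.298 Mbps × 1080 s × 1.01 = 10142.3 Mb
Twitch VOD: 4.588 Mbps × 2340 s × 1.01 = 10843.3 Mb
feature film: 12.898 Mbps × 6780 s × 1.01 = 88322.9 Mb
Total: 307677.7 Mb = 38459.7 MB.
= 38.46 GB.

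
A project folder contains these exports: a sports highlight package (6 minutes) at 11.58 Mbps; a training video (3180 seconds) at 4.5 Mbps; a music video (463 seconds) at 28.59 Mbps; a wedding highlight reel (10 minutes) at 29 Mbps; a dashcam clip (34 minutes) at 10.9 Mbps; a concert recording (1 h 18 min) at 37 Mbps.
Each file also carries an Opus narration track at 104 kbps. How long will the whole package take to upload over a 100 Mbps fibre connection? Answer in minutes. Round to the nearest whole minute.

41 minutes

Audio: 104 kbps = 0.104 Mbps.
sports highlight package: 11.684 Mbps × 360 s = 4206.2 Mb
training video: 4.604 Mbps × 3180 s = 14640.7 Mb
music video: 28.694 Mbps × 463 s = 13285.3 Mb
wedding highlight reel: 29.104 Mbps × 600 s = 17462.4 Mb
dashcam clip: 11.004 Mbps × 2040 s = 22448.2 Mb
concert recording: 37.104 Mbps × 4680 s = 173646.7 Mb
Total: 245689.6 Mb = 30711.2 MB.
At 100 Mbps: 245689.6 / 100 = 2457 s ≈ 40.9 minutes.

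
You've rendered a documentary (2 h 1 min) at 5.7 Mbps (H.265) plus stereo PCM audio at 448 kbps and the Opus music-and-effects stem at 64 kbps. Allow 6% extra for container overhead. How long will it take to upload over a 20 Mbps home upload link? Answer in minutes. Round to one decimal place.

2 h 1 min = 121 min = 7260 s
Audio total: 448 + 64 = 512 kbps = 0.512 Mbps.
Total bitrate: 6.212 Mbps.
File: 6.212 Mbps × 7260 s = 45099.1 Mb.
With 6% container overhead: ×1.06. → 47805.1 Mb.
At 20 Mbps: 47805.1 / 20 = 2390.3 s ≈ 39.8 minutes.

39.8 minutes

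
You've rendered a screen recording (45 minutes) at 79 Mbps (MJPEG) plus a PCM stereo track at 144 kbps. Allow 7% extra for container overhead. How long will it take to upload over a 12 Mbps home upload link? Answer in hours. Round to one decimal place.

45 min = 2700 s
Audio: 144 kbps = 0.144 Mbps.
Total bitrate: 79.144 Mbps.
File: 79.144 Mbps × 2700 s = 213688.8 Mb.
With 7% container overhead: ×1.07. → 228647.0 Mb.
At 12 Mbps: 228647.0 / 12 = 19053.9 s ≈ 5.29 hours.

5.3 hours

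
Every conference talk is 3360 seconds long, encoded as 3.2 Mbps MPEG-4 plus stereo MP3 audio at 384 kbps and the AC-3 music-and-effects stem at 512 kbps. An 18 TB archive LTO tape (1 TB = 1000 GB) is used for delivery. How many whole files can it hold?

10463

Audio total: 384 + 512 = 896 kbps = 0.896 Mbps.
Total bitrate: 4.096 Mbps.
Per item: 4.096 Mbps × 3360 s = 13,763 Mb = 1,720 MB.
Capacity: 18 TB = 144,000,000 Mb; 10463.17 items → 10463 complete.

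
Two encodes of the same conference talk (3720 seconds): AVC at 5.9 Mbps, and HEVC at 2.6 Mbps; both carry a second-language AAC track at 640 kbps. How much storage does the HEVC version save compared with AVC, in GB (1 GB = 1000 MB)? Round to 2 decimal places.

1.53 GB

Audio: 640 kbps = 0.640 Mbps.
AVC: 6.540 Mbps × 3720 s = 24328.8 Mb = 3.041 GB.
HEVC: 3.240 Mbps × 3720 s = 12052.8 Mb = 1.507 GB.
Saving: 3.041 − 1.507 = 1.534 GB.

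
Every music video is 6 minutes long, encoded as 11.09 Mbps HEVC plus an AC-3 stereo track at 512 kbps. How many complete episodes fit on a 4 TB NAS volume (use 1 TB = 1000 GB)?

6 min = 360 s
Audio: 512 kbps = 0.512 Mbps.
Total bitrate: 11.602 Mbps.
Per item: 11.602 Mbps × 360 s = 4,177 Mb = 522.1 MB.
Capacity: 4 TB = 32,000,000 Mb; 7661.51 items → 7661 complete.

7661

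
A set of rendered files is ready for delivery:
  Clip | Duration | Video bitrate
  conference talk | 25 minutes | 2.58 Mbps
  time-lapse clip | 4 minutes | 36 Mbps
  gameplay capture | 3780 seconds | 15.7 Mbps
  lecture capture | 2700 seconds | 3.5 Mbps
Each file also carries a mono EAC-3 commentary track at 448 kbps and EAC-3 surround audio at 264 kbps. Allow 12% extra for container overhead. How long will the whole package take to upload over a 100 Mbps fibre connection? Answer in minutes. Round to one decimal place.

16.3 minutes

Audio total: 448 + 264 = 712 kbps = 0.712 Mbps.
conference talk: 3.292 Mbps × 1500 s × 1.12 = 5530.6 Mb
time-lapse clip: 36.712 Mbps × 240 s × 1.12 = 9868.2 Mb
gameplay capture: 16.412 Mbps × 3780 s × 1.12 = 69481.8 Mb
lecture capture: 4.212 Mbps × 2700 s × 1.12 = 12737.1 Mb
Total: 97617.7 Mb = 12202.2 MB.
At 100 Mbps: 97617.7 / 100 = 976 s ≈ 16.3 minutes.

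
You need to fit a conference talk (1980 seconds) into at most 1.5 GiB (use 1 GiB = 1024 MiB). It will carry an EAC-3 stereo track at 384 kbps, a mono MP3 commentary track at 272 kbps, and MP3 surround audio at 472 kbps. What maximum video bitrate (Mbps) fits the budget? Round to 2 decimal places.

Budget: 1.5 GiB = 12884.9 Mb.
Total bitrate budget: 12884.9 Mb / 1980 s = 6.508 Mbps.
Audio total: 384 + 272 + 472 = 1128 kbps = 1.128 Mbps.
Video: 6.508 − 1.128 = 5.380 Mbps.

5.38 Mbps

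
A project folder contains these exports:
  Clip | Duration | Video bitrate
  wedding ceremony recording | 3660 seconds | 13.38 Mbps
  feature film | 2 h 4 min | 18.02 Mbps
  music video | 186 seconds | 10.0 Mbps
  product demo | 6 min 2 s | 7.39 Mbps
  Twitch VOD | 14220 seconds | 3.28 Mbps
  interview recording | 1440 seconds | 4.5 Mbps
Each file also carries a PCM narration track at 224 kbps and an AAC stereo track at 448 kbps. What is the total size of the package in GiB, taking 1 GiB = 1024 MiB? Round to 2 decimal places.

30.16 GiB

Audio total: 224 + 448 = 672 kbps = 0.672 Mbps.
wedding ceremony recording: 14.052 Mbps × 3660 s = 51430.3 Mb
feature film: 18.692 Mbps × 7440 s = 139068.5 Mb
music video: 10.672 Mbps × 186 s = 1985.0 Mb
product demo: 8.062 Mbps × 362 s = 2918.4 Mb
Twitch VOD: 3.952 Mbps × 14220 s = 56197.4 Mb
interview recording: 5.172 Mbps × 1440 s = 7447.7 Mb
Total: 259047.4 Mb = 32380.9 MB.
= 30.16 GiB.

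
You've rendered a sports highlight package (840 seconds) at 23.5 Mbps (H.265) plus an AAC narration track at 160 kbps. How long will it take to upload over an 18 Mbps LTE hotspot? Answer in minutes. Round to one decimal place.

18.4 minutes

Audio: 160 kbps = 0.160 Mbps.
Total bitrate: 23.660 Mbps.
File: 23.660 Mbps × 840 s = 19874.4 Mb.
At 18 Mbps: 19874.4 / 18 = 1104.1 s ≈ 18.4 minutes.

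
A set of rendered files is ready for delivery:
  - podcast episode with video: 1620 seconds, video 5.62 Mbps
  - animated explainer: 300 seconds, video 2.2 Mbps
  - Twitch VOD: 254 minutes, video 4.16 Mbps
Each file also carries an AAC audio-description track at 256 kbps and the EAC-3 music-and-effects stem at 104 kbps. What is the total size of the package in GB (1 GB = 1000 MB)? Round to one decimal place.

Audio total: 256 + 104 = 360 kbps = 0.360 Mbps.
podcast episode with video: 5.980 Mbps × 1620 s = 9687.6 Mb
animated explainer: 2.560 Mbps × 300 s = 768.0 Mb
Twitch VOD: 4.520 Mbps × 15240 s = 68884.8 Mb
Total: 79340.4 Mb = 9917.5 MB.
= 9.918 GB.

9.9 GB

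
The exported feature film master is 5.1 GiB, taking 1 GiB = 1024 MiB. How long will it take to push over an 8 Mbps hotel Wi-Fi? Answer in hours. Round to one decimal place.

File: 5.1 GiB = 43808.7 Mb.
At 8 Mbps: 43808.7 / 8 = 5476.1 s ≈ 1.52 hours.

1.5 hours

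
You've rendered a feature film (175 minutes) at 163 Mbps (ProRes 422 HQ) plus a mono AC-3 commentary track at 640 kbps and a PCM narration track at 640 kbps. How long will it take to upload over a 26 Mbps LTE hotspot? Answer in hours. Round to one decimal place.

175 min = 10500 s
Audio total: 640 + 640 = 1280 kbps = 1.280 Mbps.
Total bitrate: 164.280 Mbps.
File: 164.280 Mbps × 10500 s = 1724940.0 Mb.
At 26 Mbps: 1724940.0 / 26 = 66343.8 s ≈ 18.4 hours.

18.4 hours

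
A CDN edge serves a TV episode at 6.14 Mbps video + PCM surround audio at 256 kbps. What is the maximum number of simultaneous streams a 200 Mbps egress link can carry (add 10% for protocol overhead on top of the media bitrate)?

28

Audio: 256 kbps = 0.256 Mbps.
Per-viewer media rate: 6.396 Mbps.
On the wire with 10% overhead: 7.036 Mbps.
200 Mbps = 200.0 Mbps; 200.0 / 7.036 = 28.43 → 28 viewers.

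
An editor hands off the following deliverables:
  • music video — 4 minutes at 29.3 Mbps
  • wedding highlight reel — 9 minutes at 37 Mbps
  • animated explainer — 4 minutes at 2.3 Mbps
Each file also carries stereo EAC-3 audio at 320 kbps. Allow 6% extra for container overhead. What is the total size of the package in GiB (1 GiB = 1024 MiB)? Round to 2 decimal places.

3.44 GiB

Audio: 320 kbps = 0.320 Mbps.
music video: 29.620 Mbps × 240 s × 1.06 = 7535.3 Mb
wedding highlight reel: 37.320 Mbps × 540 s × 1.06 = 21362.0 Mb
animated explainer: 2.620 Mbps × 240 s × 1.06 = 666.5 Mb
Total: 29563.8 Mb = 3695.5 MB.
= 3.442 GiB.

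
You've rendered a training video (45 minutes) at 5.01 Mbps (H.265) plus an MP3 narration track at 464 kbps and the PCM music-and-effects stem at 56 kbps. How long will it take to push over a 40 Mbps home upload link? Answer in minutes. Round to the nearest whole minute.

6 minutes

45 min = 2700 s
Audio total: 464 + 56 = 520 kbps = 0.520 Mbps.
Total bitrate: 5.530 Mbps.
File: 5.530 Mbps × 2700 s = 14931.0 Mb.
At 40 Mbps: 14931.0 / 40 = 373.3 s ≈ 6.22 minutes.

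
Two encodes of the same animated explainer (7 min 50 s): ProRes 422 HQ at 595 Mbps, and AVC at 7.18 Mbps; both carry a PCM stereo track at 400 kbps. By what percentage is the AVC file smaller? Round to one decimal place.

98.7%

7 min 50 s = 470 s
Audio: 400 kbps = 0.400 Mbps.
ProRes 422 HQ: 595.400 Mbps × 470 s = 279838.0 Mb = 34.980 GB.
AVC: 7.580 Mbps × 470 s = 3562.6 Mb = 0.445 GB.
Reduction: (1 − 0.445/34.980) × 100 = 98.73%.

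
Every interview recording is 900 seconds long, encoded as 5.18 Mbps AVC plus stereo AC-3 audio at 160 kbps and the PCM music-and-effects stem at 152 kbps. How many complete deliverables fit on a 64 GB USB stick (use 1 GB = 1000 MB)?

103

Audio total: 160 + 152 = 312 kbps = 0.312 Mbps.
Total bitrate: 5.492 Mbps.
Per item: 5.492 Mbps × 900 s = 4,943 Mb = 617.9 MB.
Capacity: 64 GB = 512,000 Mb; 103.59 items → 103 complete.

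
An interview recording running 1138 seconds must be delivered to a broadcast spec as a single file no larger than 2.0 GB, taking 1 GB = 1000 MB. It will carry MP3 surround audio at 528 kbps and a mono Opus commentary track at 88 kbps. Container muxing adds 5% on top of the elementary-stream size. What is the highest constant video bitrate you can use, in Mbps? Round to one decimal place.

12.8 Mbps

Budget: 2.0 GB = 16000.0 Mb.
Stream payload after overhead: 16000.0 / 1.05 = 15238.1 Mb.
Total bitrate budget: 15238.1 Mb / 1138 s = 13.390 Mbps.
Audio total: 528 + 88 = 616 kbps = 0.616 Mbps.
Video: 13.390 − 0.616 = 12.774 Mbps.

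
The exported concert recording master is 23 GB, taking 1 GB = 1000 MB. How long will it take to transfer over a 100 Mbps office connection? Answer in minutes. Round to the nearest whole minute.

31 minutes

File: 23 GB = 184000.0 Mb.
At 100 Mbps: 184000.0 / 100 = 1840.0 s ≈ 30.7 minutes.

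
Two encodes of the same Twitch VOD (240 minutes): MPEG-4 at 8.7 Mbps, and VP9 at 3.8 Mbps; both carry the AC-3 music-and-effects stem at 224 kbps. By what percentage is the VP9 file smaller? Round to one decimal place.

240 min = 14400 s
Audio: 224 kbps = 0.224 Mbps.
MPEG-4: 8.924 Mbps × 14400 s = 128505.6 Mb = 14.960 GiB.
VP9: 4.024 Mbps × 14400 s = 57945.6 Mb = 6.746 GiB.
Reduction: (1 − 6.746/14.960) × 100 = 54.91%.

54.9%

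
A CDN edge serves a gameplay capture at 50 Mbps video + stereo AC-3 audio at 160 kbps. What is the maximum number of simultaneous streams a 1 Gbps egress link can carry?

Audio: 160 kbps = 0.160 Mbps.
Per-viewer media rate: 50.160 Mbps.
1 Gbps = 1,000 Mbps; 1,000 / 50.160 = 19.94 → 19 viewers.

19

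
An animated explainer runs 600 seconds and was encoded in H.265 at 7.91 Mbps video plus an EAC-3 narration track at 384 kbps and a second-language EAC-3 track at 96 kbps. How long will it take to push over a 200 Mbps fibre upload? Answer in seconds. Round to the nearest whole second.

Audio total: 384 + 96 = 480 kbps = 0.480 Mbps.
Total bitrate: 8.390 Mbps.
File: 8.390 Mbps × 600 s = 5034.0 Mb.
At 200 Mbps: 5034.0 / 200 = 25.2 s ≈ 25.2 seconds.

25 seconds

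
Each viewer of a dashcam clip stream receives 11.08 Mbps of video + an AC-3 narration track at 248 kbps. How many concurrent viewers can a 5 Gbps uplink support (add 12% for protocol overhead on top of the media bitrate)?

Audio: 248 kbps = 0.248 Mbps.
Per-viewer media rate: 11.328 Mbps.
On the wire with 12% overhead: 12.687 Mbps.
5 Gbps = 5,000 Mbps; 5,000 / 12.687 = 394.09 → 394 viewers.

394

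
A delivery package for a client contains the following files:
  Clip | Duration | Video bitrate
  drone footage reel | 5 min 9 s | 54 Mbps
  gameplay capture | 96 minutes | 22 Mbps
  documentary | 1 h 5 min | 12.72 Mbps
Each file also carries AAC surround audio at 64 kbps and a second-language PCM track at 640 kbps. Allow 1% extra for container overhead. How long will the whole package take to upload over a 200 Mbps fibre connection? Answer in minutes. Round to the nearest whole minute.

Audio total: 64 + 640 = 704 kbps = 0.704 Mbps.
drone footage reel: 54.704 Mbps × 309 s × 1.01 = 17072.6 Mb
gameplay capture: 22.704 Mbps × 5760 s × 1.01 = 132082.8 Mb
documentary: 13.424 Mbps × 3900 s × 1.01 = 52877.1 Mb
Total: 202032.5 Mb = 25254.1 MB.
At 200 Mbps: 202032.5 / 200 = 1010 s ≈ 16.8 minutes.

17 minutes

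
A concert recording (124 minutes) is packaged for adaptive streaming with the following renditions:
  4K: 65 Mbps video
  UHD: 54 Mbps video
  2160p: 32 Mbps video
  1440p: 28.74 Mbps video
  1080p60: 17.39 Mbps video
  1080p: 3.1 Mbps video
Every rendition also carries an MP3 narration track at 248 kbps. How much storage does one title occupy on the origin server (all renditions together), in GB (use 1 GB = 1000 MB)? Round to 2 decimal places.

187.60 GB

124 min = 7440 s
Audio: 248 kbps = 0.248 Mbps.
Sum of rendition bitrates: (65+0.248) + (54+0.248) + (32+0.248) + (28.74+0.248) + (17.39+0.248) + (3.1+0.248) = 201.718 Mbps.
× 7440 s = 1,500,782 Mb = 187,598 MB = 187.6 GB.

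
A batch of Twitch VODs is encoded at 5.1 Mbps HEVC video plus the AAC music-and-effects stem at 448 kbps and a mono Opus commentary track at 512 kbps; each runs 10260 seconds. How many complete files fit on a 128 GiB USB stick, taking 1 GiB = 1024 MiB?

17

Audio total: 448 + 512 = 960 kbps = 0.960 Mbps.
Total bitrate: 6.060 Mbps.
Per item: 6.060 Mbps × 10260 s = 62,176 Mb = 7,772 MB.
Capacity: 128 GiB = 1,099,512 Mb; 17.68 items → 17 complete.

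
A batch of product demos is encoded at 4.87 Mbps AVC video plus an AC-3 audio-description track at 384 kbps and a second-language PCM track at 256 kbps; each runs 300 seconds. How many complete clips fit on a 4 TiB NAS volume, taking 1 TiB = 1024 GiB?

Audio total: 384 + 256 = 640 kbps = 0.640 Mbps.
Total bitrate: 5.510 Mbps.
Per item: 5.510 Mbps × 300 s = 1,653 Mb = 206.6 MB.
Capacity: 4 TiB = 35,184,372 Mb; 21285.16 items → 21285 complete.

21285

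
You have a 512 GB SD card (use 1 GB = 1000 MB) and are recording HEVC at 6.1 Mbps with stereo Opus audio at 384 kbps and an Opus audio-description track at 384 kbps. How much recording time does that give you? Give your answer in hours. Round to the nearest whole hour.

Audio total: 384 + 384 = 768 kbps = 0.768 Mbps.
Total bitrate: 6.1 + 0.768 = 6.868 Mbps.
Capacity: 512 GB = 4,096,000 Mb.
Recording time: 4,096,000 / 6.868 = 596,389 s ≈ 166 hours.

166 hours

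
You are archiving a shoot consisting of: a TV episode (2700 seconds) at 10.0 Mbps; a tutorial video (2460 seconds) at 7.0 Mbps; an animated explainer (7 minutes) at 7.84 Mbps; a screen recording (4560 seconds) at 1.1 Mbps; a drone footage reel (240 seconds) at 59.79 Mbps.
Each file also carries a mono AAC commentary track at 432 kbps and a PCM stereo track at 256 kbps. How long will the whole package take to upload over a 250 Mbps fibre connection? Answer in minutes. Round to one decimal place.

4.9 minutes

Audio total: 432 + 256 = 688 kbps = 0.688 Mbps.
TV episode: 10.688 Mbps × 2700 s = 28857.6 Mb
tutorial video: 7.688 Mbps × 2460 s = 18912.5 Mb
animated explainer: 8.528 Mbps × 420 s = 3581.8 Mb
screen recording: 1.788 Mbps × 4560 s = 8153.3 Mb
drone footage reel: 60.478 Mbps × 240 s = 14514.7 Mb
Total: 74019.8 Mb = 9252.5 MB.
At 250 Mbps: 74019.8 / 250 = 296 s ≈ 4.93 minutes.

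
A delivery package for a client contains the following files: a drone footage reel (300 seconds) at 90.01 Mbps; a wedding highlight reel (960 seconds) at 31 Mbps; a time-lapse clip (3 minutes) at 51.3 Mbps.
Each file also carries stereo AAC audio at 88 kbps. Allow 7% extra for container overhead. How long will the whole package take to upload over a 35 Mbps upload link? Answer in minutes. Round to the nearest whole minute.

Audio: 88 kbps = 0.088 Mbps.
drone footage reel: 90.098 Mbps × 300 s × 1.07 = 28921.5 Mb
wedding highlight reel: 31.088 Mbps × 960 s × 1.07 = 31933.6 Mb
time-lapse clip: 51.388 Mbps × 180 s × 1.07 = 9897.3 Mb
Total: 70752.4 Mb = 8844.0 MB.
At 35 Mbps: 70752.4 / 35 = 2021 s ≈ 33.7 minutes.

34 minutes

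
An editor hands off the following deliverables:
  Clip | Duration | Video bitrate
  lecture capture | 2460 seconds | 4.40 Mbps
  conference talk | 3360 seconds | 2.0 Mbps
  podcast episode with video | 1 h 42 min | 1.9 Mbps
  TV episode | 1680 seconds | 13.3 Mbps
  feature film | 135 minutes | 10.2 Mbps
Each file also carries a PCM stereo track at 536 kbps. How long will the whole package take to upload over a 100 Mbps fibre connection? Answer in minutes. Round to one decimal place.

24.3 minutes

Audio: 536 kbps = 0.536 Mbps.
lecture capture: 4.936 Mbps × 2460 s = 12142.6 Mb
conference talk: 2.536 Mbps × 3360 s = 8521.0 Mb
podcast episode with video: 2.436 Mbps × 6120 s = 14908.3 Mb
TV episode: 13.836 Mbps × 1680 s = 23244.5 Mb
feature film: 10.736 Mbps × 8100 s = 86961.6 Mb
Total: 145777.9 Mb = 18222.2 MB.
At 100 Mbps: 145777.9 / 100 = 1458 s ≈ 24.3 minutes.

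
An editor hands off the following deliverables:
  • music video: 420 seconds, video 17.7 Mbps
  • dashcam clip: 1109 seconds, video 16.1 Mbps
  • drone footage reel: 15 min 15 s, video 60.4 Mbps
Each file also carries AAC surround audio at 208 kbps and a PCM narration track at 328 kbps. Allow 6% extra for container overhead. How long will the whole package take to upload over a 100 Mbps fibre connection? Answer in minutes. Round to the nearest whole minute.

Audio total: 208 + 328 = 536 kbps = 0.536 Mbps.
music video: 18.236 Mbps × 420 s × 1.06 = 8118.7 Mb
dashcam clip: 16.636 Mbps × 1109 s × 1.06 = 19556.3 Mb
drone footage reel: 60.936 Mbps × 915 s × 1.06 = 59101.8 Mb
Total: 86776.8 Mb = 10847.1 MB.
At 100 Mbps: 86776.8 / 100 = 868 s ≈ 14.5 minutes.

14 minutes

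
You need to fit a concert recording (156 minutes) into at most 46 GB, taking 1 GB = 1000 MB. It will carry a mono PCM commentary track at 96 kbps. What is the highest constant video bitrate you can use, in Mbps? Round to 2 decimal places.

39.22 Mbps

Budget: 46 GB = 368000.0 Mb.
156 min = 9360 s
Total bitrate budget: 368000.0 Mb / 9360 s = 39.316 Mbps.
Audio: 96 kbps = 0.096 Mbps.
Video: 39.316 − 0.096 = 39.220 Mbps.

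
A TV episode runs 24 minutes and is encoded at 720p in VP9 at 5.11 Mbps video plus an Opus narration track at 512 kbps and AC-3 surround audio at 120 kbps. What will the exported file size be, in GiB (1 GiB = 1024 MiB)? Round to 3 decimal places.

0.963 GiB

24 min = 1440 s
Audio total: 512 + 120 = 632 kbps = 0.632 Mbps.
Total bitrate: 5.11 + 0.632 = 5.742 Mbps.
Stream data: 5.742 Mbps × 1440 s = 8268.5 Mb.
8,268 Mb = 1,033,560,000 bytes ÷ 1,073,741,824 = 0.9626 GiB.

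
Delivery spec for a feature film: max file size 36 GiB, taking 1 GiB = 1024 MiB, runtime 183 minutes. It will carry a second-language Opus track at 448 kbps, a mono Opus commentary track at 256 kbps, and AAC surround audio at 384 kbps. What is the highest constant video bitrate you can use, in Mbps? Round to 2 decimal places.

Budget: 36 GiB = 309237.6 Mb.
183 min = 10980 s
Total bitrate budget: 309237.6 Mb / 10980 s = 28.164 Mbps.
Audio total: 448 + 256 + 384 = 1088 kbps = 1.088 Mbps.
Video: 28.164 − 1.088 = 27.076 Mbps.

27.08 Mbps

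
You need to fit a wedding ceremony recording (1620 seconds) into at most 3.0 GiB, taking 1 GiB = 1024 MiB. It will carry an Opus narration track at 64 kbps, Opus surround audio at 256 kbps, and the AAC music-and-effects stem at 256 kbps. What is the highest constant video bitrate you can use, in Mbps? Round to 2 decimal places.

Budget: 3.0 GiB = 25769.8 Mb.
Total bitrate budget: 25769.8 Mb / 1620 s = 15.907 Mbps.
Audio total: 64 + 256 + 256 = 576 kbps = 0.576 Mbps.
Video: 15.907 − 0.576 = 15.331 Mbps.

15.33 Mbps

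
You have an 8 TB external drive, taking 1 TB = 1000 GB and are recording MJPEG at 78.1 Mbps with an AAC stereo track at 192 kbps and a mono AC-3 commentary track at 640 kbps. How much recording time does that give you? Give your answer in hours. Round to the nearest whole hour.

225 hours

Audio total: 192 + 640 = 832 kbps = 0.832 Mbps.
Total bitrate: 78.1 + 0.832 = 78.932 Mbps.
Capacity: 8 TB = 64,000,000 Mb.
Recording time: 64,000,000 / 78.932 = 810,825 s ≈ 225 hours.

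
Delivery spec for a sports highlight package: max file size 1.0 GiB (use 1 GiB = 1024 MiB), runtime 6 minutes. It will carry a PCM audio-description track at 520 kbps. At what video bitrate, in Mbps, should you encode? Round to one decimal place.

Budget: 1.0 GiB = 8589.9 Mb.
6 min = 360 s
Total bitrate budget: 8589.9 Mb / 360 s = 23.861 Mbps.
Audio: 520 kbps = 0.520 Mbps.
Video: 23.861 − 0.520 = 23.341 Mbps.

23.3 Mbps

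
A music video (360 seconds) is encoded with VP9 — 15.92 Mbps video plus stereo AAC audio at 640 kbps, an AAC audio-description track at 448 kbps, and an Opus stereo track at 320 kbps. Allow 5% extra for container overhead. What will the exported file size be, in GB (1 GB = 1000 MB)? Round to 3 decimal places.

Audio total: 640 + 448 + 320 = 1408 kbps = 1.408 Mbps.
Total bitrate: 15.92 + 1.408 = 17.328 Mbps.
Stream data: 17.328 Mbps × 360 s = 6238.1 Mb.
With 5% container overhead: ×1.05.
6,550 Mb ÷ 8 = 818.7 MB → 0.8187 GB.

0.819 GB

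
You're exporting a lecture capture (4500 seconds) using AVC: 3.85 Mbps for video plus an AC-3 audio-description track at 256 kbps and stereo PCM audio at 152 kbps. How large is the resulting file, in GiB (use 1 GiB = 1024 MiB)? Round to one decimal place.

Audio total: 256 + 152 = 408 kbps = 0.408 Mbps.
Total bitrate: 3.85 + 0.408 = 4.258 Mbps.
Stream data: 4.258 Mbps × 4500 s = 19161.0 Mb.
19,161 Mb = 2,395,125,000 bytes ÷ 1,073,741,824 = 2.231 GiB.

2.2 GiB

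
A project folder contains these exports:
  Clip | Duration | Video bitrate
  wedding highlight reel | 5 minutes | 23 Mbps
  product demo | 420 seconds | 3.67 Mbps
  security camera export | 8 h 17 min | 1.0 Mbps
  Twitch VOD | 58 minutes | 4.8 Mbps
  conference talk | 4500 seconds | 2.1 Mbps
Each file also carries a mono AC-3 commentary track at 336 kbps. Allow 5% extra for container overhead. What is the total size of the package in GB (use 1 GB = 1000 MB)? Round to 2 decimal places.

10.15 GB

Audio: 336 kbps = 0.336 Mbps.
wedding highlight reel: 23.336 Mbps × 300 s × 1.05 = 7350.8 Mb
product demo: 4.006 Mbps × 420 s × 1.05 = 1766.6 Mb
security camera export: 1.336 Mbps × 29820 s × 1.05 = 41831.5 Mb
Twitch VOD: 5.136 Mbps × 3480 s × 1.05 = 18766.9 Mb
conference talk: 2.436 Mbps × 4500 s × 1.05 = 11510.1 Mb
Total: 81226.0 Mb = 10153.3 MB.
= 10.15 GB.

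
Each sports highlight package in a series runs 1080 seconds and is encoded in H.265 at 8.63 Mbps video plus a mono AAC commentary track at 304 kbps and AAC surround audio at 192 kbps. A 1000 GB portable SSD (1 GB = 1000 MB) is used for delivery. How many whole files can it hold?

Audio total: 304 + 192 = 496 kbps = 0.496 Mbps.
Total bitrate: 9.126 Mbps.
Per item: 9.126 Mbps × 1080 s = 9,856 Mb = 1,232 MB.
Capacity: 1000 GB = 8,000,000 Mb; 811.68 items → 811 complete.

811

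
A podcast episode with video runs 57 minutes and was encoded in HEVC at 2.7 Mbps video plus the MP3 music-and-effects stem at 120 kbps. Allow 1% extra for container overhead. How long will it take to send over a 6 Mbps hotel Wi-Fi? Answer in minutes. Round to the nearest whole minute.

27 minutes

57 min = 3420 s
Audio: 120 kbps = 0.120 Mbps.
Total bitrate: 2.820 Mbps.
File: 2.820 Mbps × 3420 s = 9644.4 Mb.
With 1% container overhead: ×1.01. → 9740.8 Mb.
At 6 Mbps: 9740.8 / 6 = 1623.5 s ≈ 27.1 minutes.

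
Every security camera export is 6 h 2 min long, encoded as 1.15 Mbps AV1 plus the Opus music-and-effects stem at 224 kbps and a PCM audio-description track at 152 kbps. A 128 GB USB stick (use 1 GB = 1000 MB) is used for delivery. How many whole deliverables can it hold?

30

6 h 2 min = 362 min = 21720 s
Audio total: 224 + 152 = 376 kbps = 0.376 Mbps.
Total bitrate: 1.526 Mbps.
Per item: 1.526 Mbps × 21720 s = 33,145 Mb = 4,143 MB.
Capacity: 128 GB = 1,024,000 Mb; 30.89 items → 30 complete.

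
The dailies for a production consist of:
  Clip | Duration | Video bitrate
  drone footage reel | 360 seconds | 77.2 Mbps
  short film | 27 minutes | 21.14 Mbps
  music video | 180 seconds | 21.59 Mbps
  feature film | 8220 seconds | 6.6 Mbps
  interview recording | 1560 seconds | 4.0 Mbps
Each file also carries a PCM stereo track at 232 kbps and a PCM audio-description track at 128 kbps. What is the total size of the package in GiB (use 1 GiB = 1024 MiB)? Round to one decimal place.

Audio total: 232 + 128 = 360 kbps = 0.360 Mbps.
drone footage reel: 77.560 Mbps × 360 s = 27921.6 Mb
short film: 21.500 Mbps × 1620 s = 34830.0 Mb
music video: 21.950 Mbps × 180 s = 3951.0 Mb
feature film: 6.960 Mbps × 8220 s = 57211.2 Mb
interview recording: 4.360 Mbps × 1560 s = 6801.6 Mb
Total: 130715.4 Mb = 16339.4 MB.
= 15.22 GiB.

15.2 GiB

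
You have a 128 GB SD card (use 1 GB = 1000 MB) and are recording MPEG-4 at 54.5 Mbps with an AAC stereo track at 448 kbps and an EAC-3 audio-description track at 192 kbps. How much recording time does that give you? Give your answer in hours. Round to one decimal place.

Audio total: 448 + 192 = 640 kbps = 0.640 Mbps.
Total bitrate: 54.5 + 0.640 = 55.140 Mbps.
Capacity: 128 GB = 1,024,000 Mb.
Recording time: 1,024,000 / 55.140 = 18,571 s ≈ 5.16 hours.

5.2 hours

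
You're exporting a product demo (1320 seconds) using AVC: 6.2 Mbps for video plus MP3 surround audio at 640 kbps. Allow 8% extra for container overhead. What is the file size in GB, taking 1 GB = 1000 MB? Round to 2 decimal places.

1.22 GB

Audio: 640 kbps = 0.640 Mbps.
Total bitrate: 6.2 + 0.640 = 6.840 Mbps.
Stream data: 6.840 Mbps × 1320 s = 9028.8 Mb.
With 8% container overhead: ×1.08.
9,751 Mb ÷ 8 = 1,219 MB → 1.219 GB.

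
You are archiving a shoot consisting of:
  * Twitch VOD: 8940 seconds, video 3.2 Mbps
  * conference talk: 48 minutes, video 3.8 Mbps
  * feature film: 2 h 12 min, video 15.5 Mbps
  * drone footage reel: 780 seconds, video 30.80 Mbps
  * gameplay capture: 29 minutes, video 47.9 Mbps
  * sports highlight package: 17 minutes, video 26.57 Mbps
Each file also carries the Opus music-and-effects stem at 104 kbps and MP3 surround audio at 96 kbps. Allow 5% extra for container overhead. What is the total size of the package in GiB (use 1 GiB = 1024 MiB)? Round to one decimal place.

Audio total: 104 + 96 = 200 kbps = 0.200 Mbps.
Twitch VOD: 3.400 Mbps × 8940 s × 1.05 = 31915.8 Mb
conference talk: 4.000 Mbps × 2880 s × 1.05 = 12096.0 Mb
feature film: 15.700 Mbps × 7920 s × 1.05 = 130561.2 Mb
drone footage reel: 31.000 Mbps × 780 s × 1.05 = 25389.0 Mb
gameplay capture: 48.100 Mbps × 1740 s × 1.05 = 87878.7 Mb
sports highlight package: 26.770 Mbps × 1020 s × 1.05 = 28670.7 Mb
Total: 316511.4 Mb = 39563.9 MB.
= 36.85 GiB.

36.8 GiB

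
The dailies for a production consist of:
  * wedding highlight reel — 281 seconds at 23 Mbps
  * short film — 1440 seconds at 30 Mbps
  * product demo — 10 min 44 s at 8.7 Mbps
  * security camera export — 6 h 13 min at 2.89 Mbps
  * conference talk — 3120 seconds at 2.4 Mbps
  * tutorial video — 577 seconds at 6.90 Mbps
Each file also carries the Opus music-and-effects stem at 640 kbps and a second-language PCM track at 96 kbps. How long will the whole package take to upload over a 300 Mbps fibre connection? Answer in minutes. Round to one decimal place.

Audio total: 640 + 96 = 736 kbps = 0.736 Mbps.
wedding highlight reel: 23.736 Mbps × 281 s = 6669.8 Mb
short film: 30.736 Mbps × 1440 s = 44259.8 Mb
product demo: 9.436 Mbps × 644 s = 6076.8 Mb
security camera export: 3.626 Mbps × 22380 s = 81149.9 Mb
conference talk: 3.136 Mbps × 3120 s = 9784.3 Mb
tutorial video: 7.636 Mbps × 577 s = 4406.0 Mb
Total: 152346.6 Mb = 19043.3 MB.
At 300 Mbps: 152346.6 / 300 = 508 s ≈ 8.46 minutes.

8.5 minutes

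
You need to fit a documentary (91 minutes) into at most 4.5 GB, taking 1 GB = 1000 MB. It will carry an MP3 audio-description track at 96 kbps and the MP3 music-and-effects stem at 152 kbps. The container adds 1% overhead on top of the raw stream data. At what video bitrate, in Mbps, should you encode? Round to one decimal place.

Budget: 4.5 GB = 36000.0 Mb.
Stream payload after overhead: 36000.0 / 1.01 = 35643.6 Mb.
91 min = 5460 s
Total bitrate budget: 35643.6 Mb / 5460 s = 6.528 Mbps.
Audio total: 96 + 152 = 248 kbps = 0.248 Mbps.
Video: 6.528 − 0.248 = 6.280 Mbps.

6.3 Mbps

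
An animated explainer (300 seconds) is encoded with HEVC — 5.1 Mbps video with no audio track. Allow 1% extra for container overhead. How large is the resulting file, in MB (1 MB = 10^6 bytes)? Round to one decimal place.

193.2 MB

Total bitrate: 5.1 Mbps.
Stream data: 5.100 Mbps × 300 s = 1530.0 Mb.
With 1% container overhead: ×1.01.
1,545 Mb ÷ 8 = 193.2 MB → 193.2 MB.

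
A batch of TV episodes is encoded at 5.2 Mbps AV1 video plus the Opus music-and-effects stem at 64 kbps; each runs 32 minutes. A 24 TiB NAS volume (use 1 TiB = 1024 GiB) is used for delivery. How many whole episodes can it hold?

32 min = 1920 s
Audio: 64 kbps = 0.064 Mbps.
Total bitrate: 5.264 Mbps.
Per item: 5.264 Mbps × 1920 s = 10,107 Mb = 1,263 MB.
Capacity: 24 TiB = 211,106,233 Mb; 20887.38 items → 20887 complete.

20887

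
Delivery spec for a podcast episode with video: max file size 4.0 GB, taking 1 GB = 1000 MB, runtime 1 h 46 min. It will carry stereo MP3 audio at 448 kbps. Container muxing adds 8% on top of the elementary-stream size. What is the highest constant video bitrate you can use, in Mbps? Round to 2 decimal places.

Budget: 4.0 GB = 32000.0 Mb.
Stream payload after overhead: 32000.0 / 1.08 = 29629.6 Mb.
1 h 46 min = 106 min = 6360 s
Total bitrate budget: 29629.6 Mb / 6360 s = 4.659 Mbps.
Audio: 448 kbps = 0.448 Mbps.
Video: 4.659 − 0.448 = 4.211 Mbps.

4.21 Mbps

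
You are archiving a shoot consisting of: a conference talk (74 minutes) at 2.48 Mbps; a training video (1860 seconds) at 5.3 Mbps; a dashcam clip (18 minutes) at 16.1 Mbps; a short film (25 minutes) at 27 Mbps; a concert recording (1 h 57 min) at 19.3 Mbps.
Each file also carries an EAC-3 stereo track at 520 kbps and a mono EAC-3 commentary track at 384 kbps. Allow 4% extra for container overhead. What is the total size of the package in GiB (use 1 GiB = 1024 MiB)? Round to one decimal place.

27.7 GiB

Audio total: 520 + 384 = 904 kbps = 0.904 Mbps.
conference talk: 3.384 Mbps × 4440 s × 1.04 = 15626.0 Mb
training video: 6.204 Mbps × 1860 s × 1.04 = 12001.0 Mb
dashcam clip: 17.004 Mbps × 1080 s × 1.04 = 19098.9 Mb
short film: 27.904 Mbps × 1500 s × 1.04 = 43530.2 Mb
concert recording: 20.204 Mbps × 7020 s × 1.04 = 147505.4 Mb
Total: 237761.5 Mb = 29720.2 MB.
= 27.68 GiB.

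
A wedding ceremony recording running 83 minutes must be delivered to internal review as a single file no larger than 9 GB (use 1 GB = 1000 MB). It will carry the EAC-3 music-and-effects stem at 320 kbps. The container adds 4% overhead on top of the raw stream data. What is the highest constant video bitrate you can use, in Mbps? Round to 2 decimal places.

Budget: 9 GB = 72000.0 Mb.
Stream payload after overhead: 72000.0 / 1.04 = 69230.8 Mb.
83 min = 4980 s
Total bitrate budget: 69230.8 Mb / 4980 s = 13.902 Mbps.
Audio: 320 kbps = 0.320 Mbps.
Video: 13.902 − 0.320 = 13.582 Mbps.

13.58 Mbps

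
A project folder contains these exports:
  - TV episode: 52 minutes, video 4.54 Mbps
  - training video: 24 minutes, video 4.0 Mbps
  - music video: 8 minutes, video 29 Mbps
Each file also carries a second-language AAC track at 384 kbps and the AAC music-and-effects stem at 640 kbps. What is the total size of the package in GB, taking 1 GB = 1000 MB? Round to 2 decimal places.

4.88 GB

Audio total: 384 + 640 = 1024 kbps = 1.024 Mbps.
TV episode: 5.564 Mbps × 3120 s = 17359.7 Mb
training video: 5.024 Mbps × 1440 s = 7234.6 Mb
music video: 30.024 Mbps × 480 s = 14411.5 Mb
Total: 39005.8 Mb = 4875.7 MB.
= 4.876 GB.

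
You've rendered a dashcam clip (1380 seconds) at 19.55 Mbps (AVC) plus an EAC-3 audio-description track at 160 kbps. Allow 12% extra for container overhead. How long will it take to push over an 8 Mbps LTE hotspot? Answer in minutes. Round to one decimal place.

Audio: 160 kbps = 0.160 Mbps.
Total bitrate: 19.710 Mbps.
File: 19.710 Mbps × 1380 s = 27199.8 Mb.
With 12% container overhead: ×1.12. → 30463.8 Mb.
At 8 Mbps: 30463.8 / 8 = 3808.0 s ≈ 63.5 minutes.

63.5 minutes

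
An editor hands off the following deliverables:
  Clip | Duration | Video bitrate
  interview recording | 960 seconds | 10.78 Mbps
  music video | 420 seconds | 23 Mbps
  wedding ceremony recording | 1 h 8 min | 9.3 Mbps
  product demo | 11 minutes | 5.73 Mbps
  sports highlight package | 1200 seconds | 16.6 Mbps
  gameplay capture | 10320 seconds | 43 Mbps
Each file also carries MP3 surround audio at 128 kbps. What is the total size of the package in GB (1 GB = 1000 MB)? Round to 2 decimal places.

Audio: 128 kbps = 0.128 Mbps.
interview recording: 10.908 Mbps × 960 s = 10471.7 Mb
music video: 23.128 Mbps × 420 s = 9713.8 Mb
wedding ceremony recording: 9.428 Mbps × 4080 s = 38466.2 Mb
product demo: 5.858 Mbps × 660 s = 3866.3 Mb
sports highlight package: 16.728 Mbps × 1200 s = 20073.6 Mb
gameplay capture: 43.128 Mbps × 10320 s = 445081.0 Mb
Total: 527672.5 Mb = 65959.1 MB.
= 65.96 GB.

65.96 GB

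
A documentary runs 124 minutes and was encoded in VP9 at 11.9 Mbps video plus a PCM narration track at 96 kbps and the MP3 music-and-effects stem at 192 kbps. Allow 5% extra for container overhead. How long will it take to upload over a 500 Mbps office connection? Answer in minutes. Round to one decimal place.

3.2 minutes

124 min = 7440 s
Audio total: 96 + 192 = 288 kbps = 0.288 Mbps.
Total bitrate: 12.188 Mbps.
File: 12.188 Mbps × 7440 s = 90678.7 Mb.
With 5% container overhead: ×1.05. → 95212.7 Mb.
At 500 Mbps: 95212.7 / 500 = 190.4 s ≈ 3.17 minutes.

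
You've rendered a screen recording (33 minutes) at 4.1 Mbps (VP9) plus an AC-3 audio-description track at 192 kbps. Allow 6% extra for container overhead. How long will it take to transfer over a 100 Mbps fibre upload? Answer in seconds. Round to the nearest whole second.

33 min = 1980 s
Audio: 192 kbps = 0.192 Mbps.
Total bitrate: 4.292 Mbps.
File: 4.292 Mbps × 1980 s = 8498.2 Mb.
With 6% container overhead: ×1.06. → 9008.0 Mb.
At 100 Mbps: 9008.0 / 100 = 90.1 s ≈ 90.1 seconds.

90 seconds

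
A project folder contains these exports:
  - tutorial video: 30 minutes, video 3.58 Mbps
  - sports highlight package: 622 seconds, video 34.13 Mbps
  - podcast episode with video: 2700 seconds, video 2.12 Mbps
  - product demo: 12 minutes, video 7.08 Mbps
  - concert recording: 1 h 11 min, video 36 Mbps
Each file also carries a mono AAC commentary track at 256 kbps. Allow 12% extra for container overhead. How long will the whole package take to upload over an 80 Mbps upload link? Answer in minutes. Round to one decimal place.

Audio: 256 kbps = 0.256 Mbps.
tutorial video: 3.836 Mbps × 1800 s × 1.12 = 7733.4 Mb
sports highlight package: 34.386 Mbps × 622 s × 1.12 = 23954.7 Mb
podcast episode with video: 2.376 Mbps × 2700 s × 1.12 = 7185.0 Mb
product demo: 7.336 Mbps × 720 s × 1.12 = 5915.8 Mb
concert recording: 36.256 Mbps × 4260 s × 1.12 = 172984.6 Mb
Total: 217773.4 Mb = 27221.7 MB.
At 80 Mbps: 217773.4 / 80 = 2722 s ≈ 45.4 minutes.

45.4 minutes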